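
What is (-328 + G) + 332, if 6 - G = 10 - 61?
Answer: 61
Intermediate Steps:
G = 57 (G = 6 - (10 - 61) = 6 - 1*(-51) = 6 + 51 = 57)
(-328 + G) + 332 = (-328 + 57) + 332 = -271 + 332 = 61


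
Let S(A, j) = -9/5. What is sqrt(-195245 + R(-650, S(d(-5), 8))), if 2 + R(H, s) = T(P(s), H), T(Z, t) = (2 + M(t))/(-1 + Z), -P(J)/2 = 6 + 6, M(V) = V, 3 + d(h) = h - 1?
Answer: I*sqrt(4880527)/5 ≈ 441.84*I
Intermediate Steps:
d(h) = -4 + h (d(h) = -3 + (h - 1) = -3 + (-1 + h) = -4 + h)
S(A, j) = -9/5 (S(A, j) = -9*1/5 = -9/5)
P(J) = -24 (P(J) = -2*(6 + 6) = -2*12 = -24)
T(Z, t) = (2 + t)/(-1 + Z)
R(H, s) = -52/25 - H/25 (R(H, s) = -2 + (2 + H)/(-1 - 24) = -2 + (2 + H)/(-25) = -2 - (2 + H)/25 = -2 + (-2/25 - H/25) = -52/25 - H/25)
sqrt(-195245 + R(-650, S(d(-5), 8))) = sqrt(-195245 + (-52/25 - 1/25*(-650))) = sqrt(-195245 + (-52/25 + 26)) = sqrt(-195245 + 598/25) = sqrt(-4880527/25) = I*sqrt(4880527)/5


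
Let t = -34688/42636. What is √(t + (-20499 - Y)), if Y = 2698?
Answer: I*√2635602911205/10659 ≈ 152.31*I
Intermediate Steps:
t = -8672/10659 (t = -34688*1/42636 = -8672/10659 ≈ -0.81358)
√(t + (-20499 - Y)) = √(-8672/10659 + (-20499 - 1*2698)) = √(-8672/10659 + (-20499 - 2698)) = √(-8672/10659 - 23197) = √(-247265495/10659) = I*√2635602911205/10659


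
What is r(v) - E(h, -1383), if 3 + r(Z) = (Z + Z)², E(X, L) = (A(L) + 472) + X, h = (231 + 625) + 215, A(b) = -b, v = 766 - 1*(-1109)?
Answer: 14059571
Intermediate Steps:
v = 1875 (v = 766 + 1109 = 1875)
h = 1071 (h = 856 + 215 = 1071)
E(X, L) = 472 + X - L (E(X, L) = (-L + 472) + X = (472 - L) + X = 472 + X - L)
r(Z) = -3 + 4*Z² (r(Z) = -3 + (Z + Z)² = -3 + (2*Z)² = -3 + 4*Z²)
r(v) - E(h, -1383) = (-3 + 4*1875²) - (472 + 1071 - 1*(-1383)) = (-3 + 4*3515625) - (472 + 1071 + 1383) = (-3 + 14062500) - 1*2926 = 14062497 - 2926 = 14059571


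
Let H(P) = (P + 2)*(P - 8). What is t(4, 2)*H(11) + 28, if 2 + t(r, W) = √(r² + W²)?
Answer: -50 + 78*√5 ≈ 124.41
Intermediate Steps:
H(P) = (-8 + P)*(2 + P) (H(P) = (2 + P)*(-8 + P) = (-8 + P)*(2 + P))
t(r, W) = -2 + √(W² + r²) (t(r, W) = -2 + √(r² + W²) = -2 + √(W² + r²))
t(4, 2)*H(11) + 28 = (-2 + √(2² + 4²))*(-16 + 11² - 6*11) + 28 = (-2 + √(4 + 16))*(-16 + 121 - 66) + 28 = (-2 + √20)*39 + 28 = (-2 + 2*√5)*39 + 28 = (-78 + 78*√5) + 28 = -50 + 78*√5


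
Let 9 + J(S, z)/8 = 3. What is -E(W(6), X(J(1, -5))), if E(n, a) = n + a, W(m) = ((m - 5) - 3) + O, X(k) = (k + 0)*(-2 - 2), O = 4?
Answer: -194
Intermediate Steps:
J(S, z) = -48 (J(S, z) = -72 + 8*3 = -72 + 24 = -48)
X(k) = -4*k (X(k) = k*(-4) = -4*k)
W(m) = -4 + m (W(m) = ((m - 5) - 3) + 4 = ((-5 + m) - 3) + 4 = (-8 + m) + 4 = -4 + m)
E(n, a) = a + n
-E(W(6), X(J(1, -5))) = -(-4*(-48) + (-4 + 6)) = -(192 + 2) = -1*194 = -194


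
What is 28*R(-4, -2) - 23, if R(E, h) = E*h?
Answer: 201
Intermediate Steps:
28*R(-4, -2) - 23 = 28*(-4*(-2)) - 23 = 28*8 - 23 = 224 - 23 = 201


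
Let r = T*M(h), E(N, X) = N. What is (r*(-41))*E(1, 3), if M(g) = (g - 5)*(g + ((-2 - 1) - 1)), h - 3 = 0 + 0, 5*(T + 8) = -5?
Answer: 738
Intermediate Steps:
T = -9 (T = -8 + (1/5)*(-5) = -8 - 1 = -9)
h = 3 (h = 3 + (0 + 0) = 3 + 0 = 3)
M(g) = (-5 + g)*(-4 + g) (M(g) = (-5 + g)*(g + (-3 - 1)) = (-5 + g)*(g - 4) = (-5 + g)*(-4 + g))
r = -18 (r = -9*(20 + 3**2 - 9*3) = -9*(20 + 9 - 27) = -9*2 = -18)
(r*(-41))*E(1, 3) = -18*(-41)*1 = 738*1 = 738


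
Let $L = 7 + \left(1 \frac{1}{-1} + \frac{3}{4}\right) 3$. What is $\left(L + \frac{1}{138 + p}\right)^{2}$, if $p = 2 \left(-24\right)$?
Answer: $\frac{1270129}{32400} \approx 39.202$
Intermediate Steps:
$p = -48$
$L = \frac{25}{4}$ ($L = 7 + \left(1 \left(-1\right) + 3 \cdot \frac{1}{4}\right) 3 = 7 + \left(-1 + \frac{3}{4}\right) 3 = 7 - \frac{3}{4} = \frac{25}{4} \approx 6.25$)
$\left(L + \frac{1}{138 + p}\right)^{2} = \left(\frac{25}{4} + \frac{1}{138 - 48}\right)^{2} = \left(\frac{25}{4} + \frac{1}{90}\right)^{2} = \left(\frac{1127}{180}\right)^{2} = \frac{1270129}{32400}$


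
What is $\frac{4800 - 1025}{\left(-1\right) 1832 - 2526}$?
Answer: $- \frac{3775}{4358} \approx -0.86622$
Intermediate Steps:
$\frac{4800 - 1025}{\left(-1\right) 1832 - 2526} = \frac{3775}{-1832 - 2526} = \frac{3775}{-4358} = 3775 \left(- \frac{1}{4358}\right) = - \frac{3775}{4358}$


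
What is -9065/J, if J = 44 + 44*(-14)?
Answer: 9065/572 ≈ 15.848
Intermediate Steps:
J = -572 (J = 44 - 616 = -572)
-9065/J = -9065/(-572) = -9065*(-1/572) = 9065/572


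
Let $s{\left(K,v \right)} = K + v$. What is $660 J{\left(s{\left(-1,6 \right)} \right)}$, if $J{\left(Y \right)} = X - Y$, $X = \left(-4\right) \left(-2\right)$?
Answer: $1980$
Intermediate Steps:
$X = 8$
$J{\left(Y \right)} = 8 - Y$
$660 J{\left(s{\left(-1,6 \right)} \right)} = 660 \left(8 - \left(-1 + 6\right)\right) = 660 \left(8 - 5\right) = 660 \cdot 3 = 1980$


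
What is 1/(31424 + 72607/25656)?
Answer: 25656/806286751 ≈ 3.1820e-5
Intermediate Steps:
1/(31424 + 72607/25656) = 1/(806286751/25656) = 25656/806286751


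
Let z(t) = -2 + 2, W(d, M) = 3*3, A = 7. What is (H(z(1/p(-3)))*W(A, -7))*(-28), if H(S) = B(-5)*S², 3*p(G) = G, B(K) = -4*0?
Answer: 0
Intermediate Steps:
B(K) = 0
W(d, M) = 9
p(G) = G/3
z(t) = 0
H(S) = 0 (H(S) = 0*S² = 0)
(H(z(1/p(-3)))*W(A, -7))*(-28) = (0*9)*(-28) = 0*(-28) = 0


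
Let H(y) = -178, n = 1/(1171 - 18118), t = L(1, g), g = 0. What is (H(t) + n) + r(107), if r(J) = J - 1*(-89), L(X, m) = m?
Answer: 305045/16947 ≈ 18.000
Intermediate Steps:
t = 0
r(J) = 89 + J (r(J) = J + 89 = 89 + J)
n = -1/16947 (n = 1/(-16947) = -1/16947 ≈ -5.9007e-5)
(H(t) + n) + r(107) = (-178 - 1/16947) + (89 + 107) = -3016567/16947 + 196 = 305045/16947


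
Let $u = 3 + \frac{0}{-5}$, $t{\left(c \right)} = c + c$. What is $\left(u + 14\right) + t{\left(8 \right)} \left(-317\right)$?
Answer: $-5055$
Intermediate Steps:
$t{\left(c \right)} = 2 c$
$u = 3$ ($u = 3 + 0 \left(- \frac{1}{5}\right) = 3 + 0 = 3$)
$\left(u + 14\right) + t{\left(8 \right)} \left(-317\right) = \left(3 + 14\right) + 2 \cdot 8 \left(-317\right) = 17 + 16 \left(-317\right) = 17 - 5072 = -5055$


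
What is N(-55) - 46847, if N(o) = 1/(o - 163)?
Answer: -10212647/218 ≈ -46847.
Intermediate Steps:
N(o) = 1/(-163 + o)
N(-55) - 46847 = 1/(-163 - 55) - 46847 = 1/(-218) - 46847 = -1/218 - 46847 = -10212647/218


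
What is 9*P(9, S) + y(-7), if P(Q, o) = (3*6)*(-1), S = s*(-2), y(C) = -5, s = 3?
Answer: -167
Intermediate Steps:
S = -6 (S = 3*(-2) = -6)
P(Q, o) = -18 (P(Q, o) = 18*(-1) = -18)
9*P(9, S) + y(-7) = 9*(-18) - 5 = -162 - 5 = -167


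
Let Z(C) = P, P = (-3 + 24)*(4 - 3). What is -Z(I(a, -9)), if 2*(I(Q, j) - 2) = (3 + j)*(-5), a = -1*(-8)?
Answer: -21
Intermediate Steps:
a = 8
I(Q, j) = -11/2 - 5*j/2 (I(Q, j) = 2 + ((3 + j)*(-5))/2 = 2 + (-15 - 5*j)/2 = 2 + (-15/2 - 5*j/2) = -11/2 - 5*j/2)
P = 21 (P = 21*1 = 21)
Z(C) = 21
-Z(I(a, -9)) = -1*21 = -21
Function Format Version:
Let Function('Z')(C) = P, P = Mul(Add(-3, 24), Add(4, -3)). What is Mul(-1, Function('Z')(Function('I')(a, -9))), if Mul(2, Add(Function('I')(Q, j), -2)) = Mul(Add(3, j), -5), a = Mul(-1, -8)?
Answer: -21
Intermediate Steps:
a = 8
Function('I')(Q, j) = Add(Rational(-11, 2), Mul(Rational(-5, 2), j)) (Function('I')(Q, j) = Add(2, Mul(Rational(1, 2), Mul(Add(3, j), -5))) = Add(2, Mul(Rational(1, 2), Add(-15, Mul(-5, j)))) = Add(2, Add(Rational(-15, 2), Mul(Rational(-5, 2), j))) = Add(Rational(-11, 2), Mul(Rational(-5, 2), j)))
P = 21 (P = Mul(21, 1) = 21)
Function('Z')(C) = 21
Mul(-1, Function('Z')(Function('I')(a, -9))) = Mul(-1, 21) = -21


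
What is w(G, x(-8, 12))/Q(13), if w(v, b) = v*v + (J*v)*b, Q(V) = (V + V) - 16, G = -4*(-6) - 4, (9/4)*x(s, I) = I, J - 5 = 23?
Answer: 1016/3 ≈ 338.67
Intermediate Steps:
J = 28 (J = 5 + 23 = 28)
x(s, I) = 4*I/9
G = 20 (G = 24 - 4 = 20)
Q(V) = -16 + 2*V (Q(V) = 2*V - 16 = -16 + 2*V)
w(v, b) = v² + 28*b*v (w(v, b) = v*v + (28*v)*b = v² + 28*b*v)
w(G, x(-8, 12))/Q(13) = (20*(20 + 28*((4/9)*12)))/(-16 + 2*13) = (20*(20 + 28*(16/3)))/(-16 + 26) = (20*(20 + 448/3))/10 = (20*(508/3))*(⅒) = (10160/3)*(⅒) = 1016/3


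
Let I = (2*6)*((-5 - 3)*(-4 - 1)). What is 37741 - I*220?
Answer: -67859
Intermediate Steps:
I = 480 (I = 12*(-8*(-5)) = 12*40 = 480)
37741 - I*220 = 37741 - 480*220 = 37741 - 1*105600 = 37741 - 105600 = -67859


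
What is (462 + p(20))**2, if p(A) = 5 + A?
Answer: 237169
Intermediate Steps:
(462 + p(20))**2 = (462 + (5 + 20))**2 = (462 + 25)**2 = 487**2 = 237169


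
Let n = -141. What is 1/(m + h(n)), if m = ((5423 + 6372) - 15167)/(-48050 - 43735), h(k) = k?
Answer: -30595/4312771 ≈ -0.0070940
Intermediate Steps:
m = 1124/30595 (m = (11795 - 15167)/(-91785) = -3372*(-1/91785) = 1124/30595 ≈ 0.036738)
1/(m + h(n)) = 1/(1124/30595 - 141) = 1/(-4312771/30595) = -30595/4312771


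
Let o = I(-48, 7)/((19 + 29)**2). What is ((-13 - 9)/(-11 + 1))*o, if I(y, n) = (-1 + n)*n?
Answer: 77/1920 ≈ 0.040104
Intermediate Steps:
I(y, n) = n*(-1 + n)
o = 7/384 (o = (7*(-1 + 7))/((19 + 29)**2) = (7*6)/(48**2) = 42/2304 = 42*(1/2304) = 7/384 ≈ 0.018229)
((-13 - 9)/(-11 + 1))*o = ((-13 - 9)/(-11 + 1))*(7/384) = -22/(-10)*(7/384) = -22*(-1/10)*(7/384) = (11/5)*(7/384) = 77/1920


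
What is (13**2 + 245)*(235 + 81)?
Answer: 130824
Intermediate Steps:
(13**2 + 245)*(235 + 81) = (169 + 245)*316 = 414*316 = 130824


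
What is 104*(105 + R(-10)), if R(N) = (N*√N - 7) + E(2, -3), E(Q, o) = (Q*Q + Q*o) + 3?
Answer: 10296 - 1040*I*√10 ≈ 10296.0 - 3288.8*I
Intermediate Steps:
E(Q, o) = 3 + Q² + Q*o (E(Q, o) = (Q² + Q*o) + 3 = 3 + Q² + Q*o)
R(N) = -6 + N^(3/2) (R(N) = (N*√N - 7) + (3 + 2² + 2*(-3)) = (N^(3/2) - 7) + (3 + 4 - 6) = (-7 + N^(3/2)) + 1 = -6 + N^(3/2))
104*(105 + R(-10)) = 104*(105 + (-6 + (-10)^(3/2))) = 104*(105 + (-6 - 10*I*√10)) = 104*(99 - 10*I*√10) = 10296 - 1040*I*√10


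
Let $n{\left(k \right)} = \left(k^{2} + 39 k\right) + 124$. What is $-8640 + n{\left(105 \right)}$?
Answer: $6604$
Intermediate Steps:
$n{\left(k \right)} = 124 + k^{2} + 39 k$
$-8640 + n{\left(105 \right)} = -8640 + \left(124 + 105^{2} + 39 \cdot 105\right) = -8640 + \left(124 + 11025 + 4095\right) = -8640 + 15244 = 6604$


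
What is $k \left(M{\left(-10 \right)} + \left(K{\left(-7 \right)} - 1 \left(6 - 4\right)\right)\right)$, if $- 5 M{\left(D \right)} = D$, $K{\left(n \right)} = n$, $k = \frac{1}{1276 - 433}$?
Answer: $- \frac{7}{843} \approx -0.0083037$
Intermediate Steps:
$k = \frac{1}{843} \approx 0.0011862$
$M{\left(D \right)} = - \frac{D}{5}$
$k \left(M{\left(-10 \right)} + \left(K{\left(-7 \right)} - 1 \left(6 - 4\right)\right)\right) = \frac{\left(- \frac{1}{5}\right) \left(-10\right) - \left(7 + 1 \left(6 - 4\right)\right)}{843} = \frac{2 - \left(7 + 1 \cdot 2\right)}{843} = \frac{2 - 9}{843} = \frac{1}{843} \left(-7\right) = - \frac{7}{843}$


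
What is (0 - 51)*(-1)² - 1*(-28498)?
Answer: 28447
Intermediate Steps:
(0 - 51)*(-1)² - 1*(-28498) = -51*1 + 28498 = -51 + 28498 = 28447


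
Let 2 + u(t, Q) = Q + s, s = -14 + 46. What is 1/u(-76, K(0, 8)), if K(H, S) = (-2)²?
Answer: 1/34 ≈ 0.029412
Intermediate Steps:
K(H, S) = 4
s = 32
u(t, Q) = 30 + Q (u(t, Q) = -2 + (Q + 32) = -2 + (32 + Q) = 30 + Q)
1/u(-76, K(0, 8)) = 1/(30 + 4) = 1/34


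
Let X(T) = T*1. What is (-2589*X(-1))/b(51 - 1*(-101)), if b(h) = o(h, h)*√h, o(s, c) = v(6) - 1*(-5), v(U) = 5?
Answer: 2589*√38/760 ≈ 21.000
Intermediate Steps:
X(T) = T
o(s, c) = 10 (o(s, c) = 5 - 1*(-5) = 5 + 5 = 10)
b(h) = 10*√h
(-2589*X(-1))/b(51 - 1*(-101)) = (-2589*(-1))/((10*√(51 - 1*(-101)))) = 2589/((10*√(51 + 101))) = 2589/((10*√152)) = 2589/((10*(2*√38))) = 2589/((20*√38)) = 2589*(√38/760) = 2589*√38/760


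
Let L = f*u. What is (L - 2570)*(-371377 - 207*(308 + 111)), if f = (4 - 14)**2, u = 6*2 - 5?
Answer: 856665700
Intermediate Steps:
u = 7 (u = 12 - 5 = 7)
f = 100 (f = (-10)**2 = 100)
L = 700 (L = 100*7 = 700)
(L - 2570)*(-371377 - 207*(308 + 111)) = (700 - 2570)*(-371377 - 207*(308 + 111)) = -1870*(-371377 - 207*419) = -1870*(-371377 - 86733) = -1870*(-458110) = 856665700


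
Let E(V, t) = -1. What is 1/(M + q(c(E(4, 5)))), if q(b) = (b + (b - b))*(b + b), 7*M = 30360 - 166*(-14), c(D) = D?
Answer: 7/32698 ≈ 0.00021408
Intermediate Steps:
M = 32684/7 (M = (30360 - 166*(-14))/7 = (30360 + 2324)/7 = (⅐)*32684 = 32684/7 ≈ 4669.1)
q(b) = 2*b² (q(b) = (b + 0)*(2*b) = b*(2*b) = 2*b²)
1/(M + q(c(E(4, 5)))) = 1/(32684/7 + 2*(-1)²) = 1/(32684/7 + 2*1) = 1/(32684/7 + 2) = 1/(32698/7) = 7/32698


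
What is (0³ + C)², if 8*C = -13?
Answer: 169/64 ≈ 2.6406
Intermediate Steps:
C = -13/8 (C = (⅛)*(-13) = -13/8 ≈ -1.6250)
(0³ + C)² = (0³ - 13/8)² = (0 - 13/8)² = (-13/8)² = 169/64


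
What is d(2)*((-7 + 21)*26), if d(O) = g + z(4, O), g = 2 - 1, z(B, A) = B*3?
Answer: 4732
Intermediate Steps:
z(B, A) = 3*B
g = 1
d(O) = 13 (d(O) = 1 + 3*4 = 1 + 12 = 13)
d(2)*((-7 + 21)*26) = 13*((-7 + 21)*26) = 13*(14*26) = 13*364 = 4732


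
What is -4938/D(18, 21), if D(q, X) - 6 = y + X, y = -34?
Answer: 4938/7 ≈ 705.43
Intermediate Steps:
D(q, X) = -28 + X (D(q, X) = 6 + (-34 + X) = -28 + X)
-4938/D(18, 21) = -4938/(-28 + 21) = -4938/(-7) = -4938*(-⅐) = 4938/7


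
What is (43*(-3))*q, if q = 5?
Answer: -645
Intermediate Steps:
(43*(-3))*q = (43*(-3))*5 = -129*5 = -645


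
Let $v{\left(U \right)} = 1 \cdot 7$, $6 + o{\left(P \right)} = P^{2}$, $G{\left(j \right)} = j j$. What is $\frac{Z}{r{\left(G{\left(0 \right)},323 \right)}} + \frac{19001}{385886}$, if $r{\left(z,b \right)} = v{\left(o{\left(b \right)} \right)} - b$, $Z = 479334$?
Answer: $- \frac{23120284451}{15242497} \approx -1516.8$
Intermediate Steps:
$G{\left(j \right)} = j^{2}$
$o{\left(P \right)} = -6 + P^{2}$
$v{\left(U \right)} = 7$
$r{\left(z,b \right)} = 7 - b$
$\frac{Z}{r{\left(G{\left(0 \right)},323 \right)}} + \frac{19001}{385886} = \frac{479334}{7 - 323} + \frac{19001}{385886} = \frac{479334}{7 - 323} + 19001 \cdot \frac{1}{385886} = \frac{479334}{-316} + \frac{19001}{385886} = 479334 \left(- \frac{1}{316}\right) + \frac{19001}{385886} = - \frac{239667}{158} + \frac{19001}{385886} = - \frac{23120284451}{15242497}$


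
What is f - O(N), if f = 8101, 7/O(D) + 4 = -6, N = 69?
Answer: 81017/10 ≈ 8101.7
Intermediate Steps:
O(D) = -7/10 (O(D) = 7/(-4 - 6) = 7/(-10) = 7*(-⅒) = -7/10)
f - O(N) = 8101 - 1*(-7/10) = 8101 + 7/10 = 81017/10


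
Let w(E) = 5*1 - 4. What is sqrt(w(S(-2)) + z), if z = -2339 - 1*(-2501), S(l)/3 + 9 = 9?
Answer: sqrt(163) ≈ 12.767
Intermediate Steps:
S(l) = 0 (S(l) = -27 + 3*9 = -27 + 27 = 0)
z = 162 (z = -2339 + 2501 = 162)
w(E) = 1 (w(E) = 5 - 4 = 1)
sqrt(w(S(-2)) + z) = sqrt(1 + 162) = sqrt(163)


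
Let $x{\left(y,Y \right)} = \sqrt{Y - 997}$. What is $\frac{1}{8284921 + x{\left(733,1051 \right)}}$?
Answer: $\frac{8284921}{68639915976187} - \frac{3 \sqrt{6}}{68639915976187} \approx 1.207 \cdot 10^{-7}$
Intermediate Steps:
$x{\left(y,Y \right)} = \sqrt{-997 + Y}$
$\frac{1}{8284921 + x{\left(733,1051 \right)}} = \frac{1}{8284921 + \sqrt{-997 + 1051}} = \frac{1}{8284921 + \sqrt{54}} = \frac{1}{8284921 + 3 \sqrt{6}}$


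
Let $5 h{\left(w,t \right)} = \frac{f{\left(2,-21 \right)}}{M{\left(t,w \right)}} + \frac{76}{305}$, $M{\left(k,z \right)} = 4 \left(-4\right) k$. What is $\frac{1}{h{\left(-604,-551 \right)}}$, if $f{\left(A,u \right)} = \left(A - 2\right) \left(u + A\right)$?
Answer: $\frac{1525}{76} \approx 20.066$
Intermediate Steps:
$M{\left(k,z \right)} = - 16 k$
$f{\left(A,u \right)} = \left(-2 + A\right) \left(A + u\right)$
$h{\left(w,t \right)} = \frac{76}{1525}$ ($h{\left(w,t \right)} = \frac{\frac{2^{2} - 4 - -42 + 2 \left(-21\right)}{\left(-16\right) t} + \frac{76}{305}}{5} = \frac{\left(4 - 4 + 42 - 42\right) \left(- \frac{1}{16 t}\right) + 76 \cdot \frac{1}{305}}{5} = \frac{0 \left(- \frac{1}{16 t}\right) + \frac{76}{305}}{5} = \frac{0 + \frac{76}{305}}{5} = \frac{1}{5} \cdot \frac{76}{305} = \frac{76}{1525}$)
$\frac{1}{h{\left(-604,-551 \right)}} = \frac{1}{\frac{76}{1525}} = \frac{1525}{76}$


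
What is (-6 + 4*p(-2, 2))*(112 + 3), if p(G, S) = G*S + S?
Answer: -1610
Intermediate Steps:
p(G, S) = S + G*S
(-6 + 4*p(-2, 2))*(112 + 3) = (-6 + 4*(2*(1 - 2)))*(112 + 3) = (-6 + 4*(2*(-1)))*115 = (-6 + 4*(-2))*115 = (-6 - 8)*115 = -14*115 = -1610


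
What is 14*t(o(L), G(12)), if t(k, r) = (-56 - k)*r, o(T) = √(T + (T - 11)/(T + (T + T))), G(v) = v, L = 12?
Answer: -9408 - 28*√433 ≈ -9990.6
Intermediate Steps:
o(T) = √(T + (-11 + T)/(3*T)) (o(T) = √(T + (-11 + T)/(T + 2*T)) = √(T + (-11 + T)/((3*T))) = √(T + (-11 + T)*(1/(3*T))) = √(T + (-11 + T)/(3*T)))
t(k, r) = r*(-56 - k)
14*t(o(L), G(12)) = 14*(-1*12*(56 + √(3 - 33/12 + 9*12)/3)) = 14*(-1*12*(56 + √(3 - 33*1/12 + 108)/3)) = 14*(-1*12*(56 + √(3 - 11/4 + 108)/3)) = 14*(-1*12*(56 + √(433/4)/3)) = 14*(-1*12*(56 + (√433/2)/3)) = 14*(-1*12*(56 + √433/6)) = 14*(-672 - 2*√433) = -9408 - 28*√433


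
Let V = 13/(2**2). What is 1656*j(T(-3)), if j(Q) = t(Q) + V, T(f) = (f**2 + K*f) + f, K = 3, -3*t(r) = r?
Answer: 7038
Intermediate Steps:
t(r) = -r/3
V = 13/4 ≈ 3.2500
T(f) = f**2 + 4*f (T(f) = (f**2 + 3*f) + f = f**2 + 4*f)
j(Q) = 13/4 - Q/3 (j(Q) = -Q/3 + 13/4 = 13/4 - Q/3)
1656*j(T(-3)) = 1656*(13/4 - (-1)*(4 - 3)) = 1656*(13/4 - (-1)) = 1656*(13/4 - 1/3*(-3)) = 1656*(13/4 + 1) = 1656*(17/4) = 7038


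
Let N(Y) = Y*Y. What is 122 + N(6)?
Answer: 158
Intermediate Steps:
N(Y) = Y**2
122 + N(6) = 122 + 6**2 = 122 + 36 = 158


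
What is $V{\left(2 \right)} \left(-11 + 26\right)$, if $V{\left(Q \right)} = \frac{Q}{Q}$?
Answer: $15$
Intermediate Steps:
$V{\left(Q \right)} = 1$
$V{\left(2 \right)} \left(-11 + 26\right) = 1 \left(-11 + 26\right) = 1 \cdot 15 = 15$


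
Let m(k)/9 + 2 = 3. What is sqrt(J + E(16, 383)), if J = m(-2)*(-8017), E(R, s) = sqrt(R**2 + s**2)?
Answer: sqrt(-72153 + sqrt(146945)) ≈ 267.9*I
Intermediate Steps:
m(k) = 9 (m(k) = -18 + 9*3 = -18 + 27 = 9)
J = -72153 (J = 9*(-8017) = -72153)
sqrt(J + E(16, 383)) = sqrt(-72153 + sqrt(16**2 + 383**2)) = sqrt(-72153 + sqrt(256 + 146689)) = sqrt(-72153 + sqrt(146945))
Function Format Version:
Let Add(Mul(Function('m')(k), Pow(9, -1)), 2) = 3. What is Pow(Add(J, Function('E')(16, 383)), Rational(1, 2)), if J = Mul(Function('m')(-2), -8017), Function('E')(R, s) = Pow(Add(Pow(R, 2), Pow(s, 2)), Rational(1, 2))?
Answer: Pow(Add(-72153, Pow(146945, Rational(1, 2))), Rational(1, 2)) ≈ Mul(267.90, I)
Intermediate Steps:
Function('m')(k) = 9 (Function('m')(k) = Add(-18, Mul(9, 3)) = Add(-18, 27) = 9)
J = -72153 (J = Mul(9, -8017) = -72153)
Pow(Add(J, Function('E')(16, 383)), Rational(1, 2)) = Pow(Add(-72153, Pow(Add(Pow(16, 2), Pow(383, 2)), Rational(1, 2))), Rational(1, 2)) = Pow(Add(-72153, Pow(Add(256, 146689), Rational(1, 2))), Rational(1, 2)) = Pow(Add(-72153, Pow(146945, Rational(1, 2))), Rational(1, 2))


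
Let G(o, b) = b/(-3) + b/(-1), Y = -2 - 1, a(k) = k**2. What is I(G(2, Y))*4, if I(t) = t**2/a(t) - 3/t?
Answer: 1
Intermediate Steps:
Y = -3
G(o, b) = -4*b/3 (G(o, b) = b*(-1/3) + b*(-1) = -b/3 - b = -4*b/3)
I(t) = 1 - 3/t (I(t) = t**2/(t**2) - 3/t = t**2/t**2 - 3/t = 1 - 3/t)
I(G(2, Y))*4 = ((-3 - 4/3*(-3))/((-4/3*(-3))))*4 = ((-3 + 4)/4)*4 = ((1/4)*1)*4 = (1/4)*4 = 1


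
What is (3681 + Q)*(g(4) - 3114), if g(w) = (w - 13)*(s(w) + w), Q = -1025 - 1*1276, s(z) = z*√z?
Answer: -4446360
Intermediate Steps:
s(z) = z^(3/2)
Q = -2301 (Q = -1025 - 1276 = -2301)
g(w) = (-13 + w)*(w + w^(3/2)) (g(w) = (w - 13)*(w^(3/2) + w) = (-13 + w)*(w + w^(3/2)))
(3681 + Q)*(g(4) - 3114) = (3681 - 2301)*((4² + 4^(5/2) - 13*4 - 13*4^(3/2)) - 3114) = 1380*((16 + 32 - 52 - 13*8) - 3114) = 1380*((16 + 32 - 52 - 104) - 3114) = 1380*(-108 - 3114) = 1380*(-3222) = -4446360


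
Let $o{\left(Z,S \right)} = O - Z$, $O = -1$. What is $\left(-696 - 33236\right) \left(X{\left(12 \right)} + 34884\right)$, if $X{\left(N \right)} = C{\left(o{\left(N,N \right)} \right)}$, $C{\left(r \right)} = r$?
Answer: $-1183242772$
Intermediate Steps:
$o{\left(Z,S \right)} = -1 - Z$
$X{\left(N \right)} = -1 - N$
$\left(-696 - 33236\right) \left(X{\left(12 \right)} + 34884\right) = \left(-696 - 33236\right) \left(\left(-1 - 12\right) + 34884\right) = - 33932 \left(\left(-1 - 12\right) + 34884\right) = - 33932 \left(-13 + 34884\right) = \left(-33932\right) 34871 = -1183242772$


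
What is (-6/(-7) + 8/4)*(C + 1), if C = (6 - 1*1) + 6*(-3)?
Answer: -240/7 ≈ -34.286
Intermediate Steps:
C = -13 (C = (6 - 1) - 18 = 5 - 18 = -13)
(-6/(-7) + 8/4)*(C + 1) = (-6/(-7) + 8/4)*(-13 + 1) = (-6*(-⅐) + 8*(¼))*(-12) = (6/7 + 2)*(-12) = (20/7)*(-12) = -240/7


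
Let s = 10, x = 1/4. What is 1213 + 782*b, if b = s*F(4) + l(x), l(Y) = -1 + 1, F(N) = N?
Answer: 32493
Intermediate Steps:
x = ¼ ≈ 0.25000
l(Y) = 0
b = 40 (b = 10*4 + 0 = 40 + 0 = 40)
1213 + 782*b = 1213 + 782*40 = 1213 + 31280 = 32493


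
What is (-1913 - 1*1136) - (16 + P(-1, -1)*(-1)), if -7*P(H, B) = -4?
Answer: -21451/7 ≈ -3064.4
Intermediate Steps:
P(H, B) = 4/7 (P(H, B) = -⅐*(-4) = 4/7)
(-1913 - 1*1136) - (16 + P(-1, -1)*(-1)) = (-1913 - 1*1136) - (16 + (4/7)*(-1)) = (-1913 - 1136) - (16 - 4/7) = -3049 - 1*108/7 = -3049 - 108/7 = -21451/7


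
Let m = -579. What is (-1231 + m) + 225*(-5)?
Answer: -2935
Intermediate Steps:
(-1231 + m) + 225*(-5) = (-1231 - 579) + 225*(-5) = -1810 - 1125 = -2935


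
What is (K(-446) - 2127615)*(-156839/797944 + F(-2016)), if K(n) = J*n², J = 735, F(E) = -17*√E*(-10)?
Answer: -3228097155165/113992 + 293914315800*I*√14 ≈ -2.8319e+7 + 1.0997e+12*I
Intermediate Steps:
F(E) = 170*√E
K(n) = 735*n²
(K(-446) - 2127615)*(-156839/797944 + F(-2016)) = (735*(-446)² - 2127615)*(-156839/797944 + 170*√(-2016)) = (735*198916 - 2127615)*(-156839*1/797944 + 170*(12*I*√14)) = (146203260 - 2127615)*(-156839/797944 + 2040*I*√14) = 144075645*(-156839/797944 + 2040*I*√14) = -3228097155165/113992 + 293914315800*I*√14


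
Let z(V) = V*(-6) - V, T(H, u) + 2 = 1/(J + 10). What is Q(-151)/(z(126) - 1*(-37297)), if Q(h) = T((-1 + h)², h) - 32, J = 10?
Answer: -679/728300 ≈ -0.00093231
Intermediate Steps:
T(H, u) = -39/20 (T(H, u) = -2 + 1/(10 + 10) = -2 + 1/20 = -39/20)
z(V) = -7*V (z(V) = -6*V - V = -7*V)
Q(h) = -679/20 (Q(h) = -39/20 - 32 = -679/20)
Q(-151)/(z(126) - 1*(-37297)) = -679/(20*(-7*126 - 1*(-37297))) = -679/(20*(-882 + 37297)) = -679/20/36415 = -679/20*1/36415 = -679/728300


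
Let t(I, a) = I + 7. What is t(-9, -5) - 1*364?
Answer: -366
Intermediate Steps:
t(I, a) = 7 + I
t(-9, -5) - 1*364 = (7 - 9) - 1*364 = -2 - 364 = -366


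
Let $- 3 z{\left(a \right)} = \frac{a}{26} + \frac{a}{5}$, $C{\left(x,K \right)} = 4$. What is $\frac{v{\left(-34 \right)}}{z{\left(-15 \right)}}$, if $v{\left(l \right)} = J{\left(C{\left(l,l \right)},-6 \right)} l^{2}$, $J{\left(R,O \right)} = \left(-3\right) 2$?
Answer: $- \frac{180336}{31} \approx -5817.3$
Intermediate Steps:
$J{\left(R,O \right)} = -6$
$z{\left(a \right)} = - \frac{31 a}{390}$ ($z{\left(a \right)} = - \frac{\frac{a}{26} + \frac{a}{5}}{3} = - \frac{\frac{31}{130} a}{3} = - \frac{31 a}{390}$)
$v{\left(l \right)} = - 6 l^{2}$
$\frac{v{\left(-34 \right)}}{z{\left(-15 \right)}} = \frac{\left(-6\right) \left(-34\right)^{2}}{\left(- \frac{31}{390}\right) \left(-15\right)} = \frac{\left(-6\right) 1156}{\frac{31}{26}} = \left(-6936\right) \frac{26}{31} = - \frac{180336}{31}$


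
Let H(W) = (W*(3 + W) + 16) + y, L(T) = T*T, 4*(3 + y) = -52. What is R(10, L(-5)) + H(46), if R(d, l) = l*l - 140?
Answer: 2739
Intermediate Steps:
y = -16 (y = -3 + (¼)*(-52) = -3 - 13 = -16)
L(T) = T²
R(d, l) = -140 + l² (R(d, l) = l² - 140 = -140 + l²)
H(W) = W*(3 + W) (H(W) = (W*(3 + W) + 16) - 16 = (16 + W*(3 + W)) - 16 = W*(3 + W))
R(10, L(-5)) + H(46) = (-140 + ((-5)²)²) + 46*(3 + 46) = (-140 + 25²) + 46*49 = (-140 + 625) + 2254 = 485 + 2254 = 2739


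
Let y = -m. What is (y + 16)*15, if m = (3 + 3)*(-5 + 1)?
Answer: 600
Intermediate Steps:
m = -24 (m = 6*(-4) = -24)
y = 24 (y = -1*(-24) = 24)
(y + 16)*15 = (24 + 16)*15 = 40*15 = 600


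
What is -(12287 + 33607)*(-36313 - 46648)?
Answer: 3807412134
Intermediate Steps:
-(12287 + 33607)*(-36313 - 46648) = -45894*(-82961) = -1*(-3807412134) = 3807412134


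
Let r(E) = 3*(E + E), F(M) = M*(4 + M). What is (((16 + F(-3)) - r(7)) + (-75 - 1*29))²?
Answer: 17689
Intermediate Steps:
r(E) = 6*E (r(E) = 3*(2*E) = 6*E)
(((16 + F(-3)) - r(7)) + (-75 - 1*29))² = (((16 - 3*(4 - 3)) - 6*7) + (-75 - 1*29))² = (((16 - 3*1) - 1*42) + (-75 - 29))² = (((16 - 3) - 42) - 104)² = ((13 - 42) - 104)² = (-29 - 104)² = (-133)² = 17689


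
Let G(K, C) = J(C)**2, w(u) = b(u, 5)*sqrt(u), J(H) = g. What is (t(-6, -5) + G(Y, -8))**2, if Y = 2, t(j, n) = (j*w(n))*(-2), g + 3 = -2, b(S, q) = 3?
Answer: -5855 + 1800*I*sqrt(5) ≈ -5855.0 + 4024.9*I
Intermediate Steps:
g = -5 (g = -3 - 2 = -5)
J(H) = -5
w(u) = 3*sqrt(u)
t(j, n) = -6*j*sqrt(n) (t(j, n) = (j*(3*sqrt(n)))*(-2) = (3*j*sqrt(n))*(-2) = -6*j*sqrt(n))
G(K, C) = 25 (G(K, C) = (-5)**2 = 25)
(t(-6, -5) + G(Y, -8))**2 = (-6*(-6)*sqrt(-5) + 25)**2 = (-6*(-6)*I*sqrt(5) + 25)**2 = (36*I*sqrt(5) + 25)**2 = (25 + 36*I*sqrt(5))**2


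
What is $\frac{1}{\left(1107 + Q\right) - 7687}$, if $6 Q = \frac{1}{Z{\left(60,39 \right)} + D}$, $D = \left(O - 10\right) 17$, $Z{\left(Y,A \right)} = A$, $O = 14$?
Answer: $- \frac{642}{4224359} \approx -0.00015198$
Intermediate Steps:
$D = 68$ ($D = \left(14 - 10\right) 17 = 4 \cdot 17 = 68$)
$Q = \frac{1}{642}$ ($Q = \frac{1}{6 \left(39 + 68\right)} = \frac{1}{6 \cdot 107} = \frac{1}{6} \cdot \frac{1}{107} = \frac{1}{642} \approx 0.0015576$)
$\frac{1}{\left(1107 + Q\right) - 7687} = \frac{1}{\left(1107 + \frac{1}{642}\right) - 7687} = \frac{1}{\frac{710695}{642} - 7687} = \frac{1}{- \frac{4224359}{642}} = - \frac{642}{4224359}$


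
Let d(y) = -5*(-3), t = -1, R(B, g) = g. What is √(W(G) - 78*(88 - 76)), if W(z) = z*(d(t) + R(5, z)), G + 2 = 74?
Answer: 12*√37 ≈ 72.993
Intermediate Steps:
G = 72 (G = -2 + 74 = 72)
d(y) = 15
W(z) = z*(15 + z)
√(W(G) - 78*(88 - 76)) = √(72*(15 + 72) - 78*(88 - 76)) = √(72*87 - 78*12) = √(6264 - 936) = √5328 = 12*√37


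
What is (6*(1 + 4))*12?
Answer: 360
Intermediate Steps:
(6*(1 + 4))*12 = (6*5)*12 = 30*12 = 360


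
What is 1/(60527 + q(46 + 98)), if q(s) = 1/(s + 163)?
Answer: 307/18581790 ≈ 1.6522e-5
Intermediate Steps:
q(s) = 1/(163 + s)
1/(60527 + q(46 + 98)) = 1/(60527 + 1/(163 + (46 + 98))) = 1/(60527 + 1/(163 + 144)) = 1/(60527 + 1/307) = 1/(18581790/307) = 307/18581790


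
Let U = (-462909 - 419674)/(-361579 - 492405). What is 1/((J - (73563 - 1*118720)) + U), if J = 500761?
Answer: 853984/466206119895 ≈ 1.8318e-6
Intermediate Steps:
U = 882583/853984 (U = -882583/(-853984) = -882583*(-1/853984) = 882583/853984 ≈ 1.0335)
1/((J - (73563 - 1*118720)) + U) = 1/((500761 - (73563 - 1*118720)) + 882583/853984) = 1/((500761 - (73563 - 118720)) + 882583/853984) = 1/((500761 - 1*(-45157)) + 882583/853984) = 1/((500761 + 45157) + 882583/853984) = 1/(545918 + 882583/853984) = 1/(466206119895/853984) = 853984/466206119895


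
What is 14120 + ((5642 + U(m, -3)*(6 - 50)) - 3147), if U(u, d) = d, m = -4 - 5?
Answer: 16747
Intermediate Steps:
m = -9
14120 + ((5642 + U(m, -3)*(6 - 50)) - 3147) = 14120 + ((5642 - 3*(6 - 50)) - 3147) = 14120 + ((5642 - 3*(-44)) - 3147) = 14120 + ((5642 + 132) - 3147) = 14120 + (5774 - 3147) = 14120 + 2627 = 16747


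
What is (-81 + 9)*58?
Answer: -4176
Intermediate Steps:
(-81 + 9)*58 = -72*58 = -4176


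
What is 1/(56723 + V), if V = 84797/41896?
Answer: 41896/2376551605 ≈ 1.7629e-5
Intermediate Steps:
V = 84797/41896 (V = 84797*(1/41896) = 84797/41896 ≈ 2.0240)
1/(56723 + V) = 1/(56723 + 84797/41896) = 1/(2376551605/41896) = 41896/2376551605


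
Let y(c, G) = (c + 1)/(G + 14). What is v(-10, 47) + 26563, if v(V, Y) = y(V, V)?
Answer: 106243/4 ≈ 26561.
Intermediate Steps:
y(c, G) = (1 + c)/(14 + G)
v(V, Y) = (1 + V)/(14 + V)
v(-10, 47) + 26563 = (1 - 10)/(14 - 10) + 26563 = -9/4 + 26563 = 106243/4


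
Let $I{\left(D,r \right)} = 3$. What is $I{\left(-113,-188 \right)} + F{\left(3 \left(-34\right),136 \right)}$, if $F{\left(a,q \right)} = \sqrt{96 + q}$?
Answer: $3 + 2 \sqrt{58} \approx 18.232$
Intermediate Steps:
$I{\left(-113,-188 \right)} + F{\left(3 \left(-34\right),136 \right)} = 3 + \sqrt{96 + 136} = 3 + \sqrt{232} = 3 + 2 \sqrt{58}$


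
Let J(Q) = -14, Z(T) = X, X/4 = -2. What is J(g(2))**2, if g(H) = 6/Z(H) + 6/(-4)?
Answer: 196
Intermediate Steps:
X = -8 (X = 4*(-2) = -8)
Z(T) = -8
g(H) = -9/4 (g(H) = 6/(-8) + 6/(-4) = 6*(-1/8) + 6*(-1/4) = -3/4 - 3/2 = -9/4)
J(g(2))**2 = (-14)**2 = 196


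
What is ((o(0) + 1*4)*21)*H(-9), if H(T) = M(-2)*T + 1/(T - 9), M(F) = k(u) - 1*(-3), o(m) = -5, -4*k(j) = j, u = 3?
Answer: 5117/12 ≈ 426.42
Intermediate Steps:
k(j) = -j/4
M(F) = 9/4 (M(F) = -¼*3 - 1*(-3) = -¾ + 3 = 9/4)
H(T) = 1/(-9 + T) + 9*T/4 (H(T) = 9*T/4 + 1/(T - 9) = 9*T/4 + 1/(-9 + T) = 1/(-9 + T) + 9*T/4)
((o(0) + 1*4)*21)*H(-9) = ((-5 + 1*4)*21)*((4 - 81*(-9) + 9*(-9)²)/(4*(-9 - 9))) = ((-5 + 4)*21)*((¼)*(4 + 729 + 9*81)/(-18)) = (-1*21)*((¼)*(-1/18)*(4 + 729 + 729)) = -21*(-1)*1462/(4*18) = -21*(-731/36) = 5117/12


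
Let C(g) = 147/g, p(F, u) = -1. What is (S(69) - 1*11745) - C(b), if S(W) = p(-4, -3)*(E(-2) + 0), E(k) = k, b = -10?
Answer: -117283/10 ≈ -11728.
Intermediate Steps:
S(W) = 2 (S(W) = -(-2 + 0) = -1*(-2) = 2)
(S(69) - 1*11745) - C(b) = (2 - 1*11745) - 147/(-10) = (2 - 11745) - 147*(-1)/10 = -11743 - 1*(-147/10) = -11743 + 147/10 = -117283/10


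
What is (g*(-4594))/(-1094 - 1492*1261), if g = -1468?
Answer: -3371996/941253 ≈ -3.5825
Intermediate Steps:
(g*(-4594))/(-1094 - 1492*1261) = (-1468*(-4594))/(-1094 - 1492*1261) = 6743992/(-1094 - 1881412) = 6743992/(-1882506) = 6743992*(-1/1882506) = -3371996/941253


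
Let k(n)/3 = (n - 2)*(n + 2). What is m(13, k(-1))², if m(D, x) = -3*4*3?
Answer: 1296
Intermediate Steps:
k(n) = 3*(-2 + n)*(2 + n) (k(n) = 3*((n - 2)*(n + 2)) = 3*((-2 + n)*(2 + n)) = 3*(-2 + n)*(2 + n))
m(D, x) = -36 (m(D, x) = -12*3 = -36)
m(13, k(-1))² = (-36)² = 1296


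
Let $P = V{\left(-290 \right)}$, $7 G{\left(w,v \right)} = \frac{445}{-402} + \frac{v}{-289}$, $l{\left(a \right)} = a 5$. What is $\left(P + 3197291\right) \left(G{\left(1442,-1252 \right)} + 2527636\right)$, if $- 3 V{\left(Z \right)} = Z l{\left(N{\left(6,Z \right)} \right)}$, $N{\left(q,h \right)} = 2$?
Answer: $\frac{19722921744897482815}{2439738} \approx 8.084 \cdot 10^{12}$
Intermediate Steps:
$l{\left(a \right)} = 5 a$
$V{\left(Z \right)} = - \frac{10 Z}{3}$ ($V{\left(Z \right)} = - \frac{Z 5 \cdot 2}{3} = - \frac{Z 10}{3} = - \frac{10 Z}{3}$)
$G{\left(w,v \right)} = - \frac{445}{2814} - \frac{v}{2023}$ ($G{\left(w,v \right)} = \frac{\frac{445}{-402} + \frac{v}{-289}}{7} = \frac{445 \left(- \frac{1}{402}\right) + v \left(- \frac{1}{289}\right)}{7} = \frac{- \frac{445}{402} - \frac{v}{289}}{7} = - \frac{445}{2814} - \frac{v}{2023}$)
$P = \frac{2900}{3}$ ($P = \left(- \frac{10}{3}\right) \left(-290\right) = \frac{2900}{3} \approx 966.67$)
$\left(P + 3197291\right) \left(G{\left(1442,-1252 \right)} + 2527636\right) = \left(\frac{2900}{3} + 3197291\right) \left(\left(- \frac{445}{2814} - - \frac{1252}{2023}\right) + 2527636\right) = \frac{9594773 \left(\left(- \frac{445}{2814} + \frac{1252}{2023}\right) + 2527636\right)}{3} = \frac{9594773 \left(\frac{374699}{813246} + 2527636\right)}{3} = \frac{9594773}{3} \cdot \frac{2055590241155}{813246} = \frac{19722921744897482815}{2439738}$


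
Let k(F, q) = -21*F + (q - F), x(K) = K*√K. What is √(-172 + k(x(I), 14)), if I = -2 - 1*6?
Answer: √(-158 + 352*I*√2) ≈ 13.496 + 18.443*I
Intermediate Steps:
I = -8 (I = -2 - 6 = -8)
x(K) = K^(3/2)
k(F, q) = q - 22*F
√(-172 + k(x(I), 14)) = √(-172 + (14 - (-352)*I*√2)) = √(-172 + (14 + 352*I*√2)) = √(-158 + 352*I*√2)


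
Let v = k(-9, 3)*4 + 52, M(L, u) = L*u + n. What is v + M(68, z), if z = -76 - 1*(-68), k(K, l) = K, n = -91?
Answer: -619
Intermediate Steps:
z = -8 (z = -76 + 68 = -8)
M(L, u) = -91 + L*u (M(L, u) = L*u - 91 = -91 + L*u)
v = 16 (v = -9*4 + 52 = -36 + 52 = 16)
v + M(68, z) = 16 + (-91 + 68*(-8)) = 16 + (-91 - 544) = 16 - 635 = -619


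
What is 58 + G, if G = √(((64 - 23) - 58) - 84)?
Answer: 58 + I*√101 ≈ 58.0 + 10.05*I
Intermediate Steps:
G = I*√101 (G = √((41 - 58) - 84) = √(-17 - 84) = √(-101) = I*√101 ≈ 10.05*I)
58 + G = 58 + I*√101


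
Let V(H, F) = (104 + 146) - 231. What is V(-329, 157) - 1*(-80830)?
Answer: 80849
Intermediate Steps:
V(H, F) = 19 (V(H, F) = 250 - 231 = 19)
V(-329, 157) - 1*(-80830) = 19 - 1*(-80830) = 19 + 80830 = 80849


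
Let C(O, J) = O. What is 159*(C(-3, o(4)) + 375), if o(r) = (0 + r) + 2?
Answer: 59148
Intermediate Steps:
o(r) = 2 + r (o(r) = r + 2 = 2 + r)
159*(C(-3, o(4)) + 375) = 159*(-3 + 375) = 159*372 = 59148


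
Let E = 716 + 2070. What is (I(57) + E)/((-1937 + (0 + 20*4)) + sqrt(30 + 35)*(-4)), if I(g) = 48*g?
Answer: -10254354/3447409 + 22088*sqrt(65)/3447409 ≈ -2.9229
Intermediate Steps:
E = 2786
(I(57) + E)/((-1937 + (0 + 20*4)) + sqrt(30 + 35)*(-4)) = (48*57 + 2786)/((-1937 + (0 + 20*4)) + sqrt(30 + 35)*(-4)) = (2736 + 2786)/((-1937 + (0 + 80)) + sqrt(65)*(-4)) = 5522/((-1937 + 80) - 4*sqrt(65)) = 5522/(-1857 - 4*sqrt(65))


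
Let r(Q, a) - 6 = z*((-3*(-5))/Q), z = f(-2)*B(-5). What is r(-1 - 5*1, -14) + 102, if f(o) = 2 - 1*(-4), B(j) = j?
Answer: 183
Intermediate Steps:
f(o) = 6 (f(o) = 2 + 4 = 6)
z = -30 (z = 6*(-5) = -30)
r(Q, a) = 6 - 450/Q (r(Q, a) = 6 - 30*(-3*(-5))/Q = 6 - 450/Q)
r(-1 - 5*1, -14) + 102 = (6 - 450/(-1 - 5*1)) + 102 = (6 - 450/(-1 - 5)) + 102 = (6 - 450/(-6)) + 102 = (6 - 450*(-⅙)) + 102 = (6 + 75) + 102 = 81 + 102 = 183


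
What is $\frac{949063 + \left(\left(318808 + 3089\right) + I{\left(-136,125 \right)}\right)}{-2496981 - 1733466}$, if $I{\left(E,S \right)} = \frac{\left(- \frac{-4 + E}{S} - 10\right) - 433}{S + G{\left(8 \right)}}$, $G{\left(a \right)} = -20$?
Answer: $- \frac{3336258953}{11104923375} \approx -0.30043$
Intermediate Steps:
$I{\left(E,S \right)} = \frac{-443 - \frac{-4 + E}{S}}{-20 + S}$ ($I{\left(E,S \right)} = \frac{\left(- \frac{-4 + E}{S} - 10\right) - 433}{S - 20} = \frac{\left(- \frac{-4 + E}{S} - 10\right) - 433}{-20 + S} = \frac{\left(-10 - \frac{-4 + E}{S}\right) - 433}{-20 + S} = \frac{-443 - \frac{-4 + E}{S}}{-20 + S}$)
$\frac{949063 + \left(\left(318808 + 3089\right) + I{\left(-136,125 \right)}\right)}{-2496981 - 1733466} = \frac{949063 + \left(\left(318808 + 3089\right) + \frac{4 - -136 - 55375}{125 \left(-20 + 125\right)}\right)}{-2496981 - 1733466} = \frac{949063 + \left(321897 + \frac{4 + 136 - 55375}{125 \cdot 105}\right)}{-4230447} = \left(949063 + \left(321897 + \frac{1}{125} \cdot \frac{1}{105} \left(-55235\right)\right)\right) \left(- \frac{1}{4230447}\right) = \left(949063 + \left(321897 - \frac{11047}{2625}\right)\right) \left(- \frac{1}{4230447}\right) = \left(949063 + \frac{844968578}{2625}\right) \left(- \frac{1}{4230447}\right) = \frac{3336258953}{2625} \left(- \frac{1}{4230447}\right) = - \frac{3336258953}{11104923375}$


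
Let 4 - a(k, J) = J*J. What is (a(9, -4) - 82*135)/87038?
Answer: -5541/43519 ≈ -0.12732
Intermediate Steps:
a(k, J) = 4 - J**2 (a(k, J) = 4 - J*J = 4 - J**2)
(a(9, -4) - 82*135)/87038 = ((4 - 1*(-4)**2) - 82*135)/87038 = ((4 - 1*16) - 11070)*(1/87038) = ((4 - 16) - 11070)*(1/87038) = (-12 - 11070)*(1/87038) = -11082*1/87038 = -5541/43519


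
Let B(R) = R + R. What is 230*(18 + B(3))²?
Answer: 132480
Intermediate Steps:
B(R) = 2*R
230*(18 + B(3))² = 230*(18 + 2*3)² = 230*(18 + 6)² = 230*24² = 230*576 = 132480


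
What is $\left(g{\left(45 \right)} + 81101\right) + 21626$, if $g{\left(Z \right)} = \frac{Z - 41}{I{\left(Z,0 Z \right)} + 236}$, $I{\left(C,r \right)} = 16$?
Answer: $\frac{6471802}{63} \approx 1.0273 \cdot 10^{5}$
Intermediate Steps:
$g{\left(Z \right)} = - \frac{41}{252} + \frac{Z}{252}$ ($g{\left(Z \right)} = \frac{Z - 41}{16 + 236} = \frac{-41 + Z}{252} = \left(-41 + Z\right) \frac{1}{252} = - \frac{41}{252} + \frac{Z}{252}$)
$\left(g{\left(45 \right)} + 81101\right) + 21626 = \left(\left(- \frac{41}{252} + \frac{1}{252} \cdot 45\right) + 81101\right) + 21626 = \left(\left(- \frac{41}{252} + \frac{5}{28}\right) + 81101\right) + 21626 = \left(\frac{1}{63} + 81101\right) + 21626 = \frac{5109364}{63} + 21626 = \frac{6471802}{63}$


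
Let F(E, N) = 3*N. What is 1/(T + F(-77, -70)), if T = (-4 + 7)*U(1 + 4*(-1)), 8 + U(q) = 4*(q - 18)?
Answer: -1/486 ≈ -0.0020576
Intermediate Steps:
U(q) = -80 + 4*q (U(q) = -8 + 4*(q - 18) = -8 + 4*(-18 + q) = -8 + (-72 + 4*q) = -80 + 4*q)
T = -276 (T = (-4 + 7)*(-80 + 4*(1 + 4*(-1))) = 3*(-80 + 4*(1 - 4)) = 3*(-80 + 4*(-3)) = 3*(-80 - 12) = 3*(-92) = -276)
1/(T + F(-77, -70)) = 1/(-276 + 3*(-70)) = 1/(-276 - 210) = 1/(-486) = -1/486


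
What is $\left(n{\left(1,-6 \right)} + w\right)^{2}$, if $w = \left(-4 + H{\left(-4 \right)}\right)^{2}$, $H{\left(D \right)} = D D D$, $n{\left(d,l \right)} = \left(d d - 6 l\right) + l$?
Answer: $21669025$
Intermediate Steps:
$n{\left(d,l \right)} = d^{2} - 5 l$ ($n{\left(d,l \right)} = \left(d^{2} - 6 l\right) + l = d^{2} - 5 l$)
$H{\left(D \right)} = D^{3}$ ($H{\left(D \right)} = D^{2} D = D^{3}$)
$w = 4624$ ($w = \left(-4 + \left(-4\right)^{3}\right)^{2} = \left(-4 - 64\right)^{2} = \left(-68\right)^{2} = 4624$)
$\left(n{\left(1,-6 \right)} + w\right)^{2} = \left(\left(1^{2} - -30\right) + 4624\right)^{2} = \left(\left(1 + 30\right) + 4624\right)^{2} = \left(31 + 4624\right)^{2} = 4655^{2} = 21669025$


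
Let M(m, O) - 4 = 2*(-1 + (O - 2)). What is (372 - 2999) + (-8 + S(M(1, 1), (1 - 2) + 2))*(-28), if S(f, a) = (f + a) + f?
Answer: -2431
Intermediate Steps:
M(m, O) = -2 + 2*O (M(m, O) = 4 + 2*(-1 + (O - 2)) = 4 + 2*(-1 + (-2 + O)) = 4 + 2*(-3 + O) = 4 + (-6 + 2*O) = -2 + 2*O)
S(f, a) = a + 2*f (S(f, a) = (a + f) + f = a + 2*f)
(372 - 2999) + (-8 + S(M(1, 1), (1 - 2) + 2))*(-28) = (372 - 2999) + (-8 + (((1 - 2) + 2) + 2*(-2 + 2*1)))*(-28) = -2627 + (-8 + ((-1 + 2) + 2*(-2 + 2)))*(-28) = -2627 + (-8 + (1 + 2*0))*(-28) = -2627 + (-8 + (1 + 0))*(-28) = -2627 + (-8 + 1)*(-28) = -2627 - 7*(-28) = -2627 + 196 = -2431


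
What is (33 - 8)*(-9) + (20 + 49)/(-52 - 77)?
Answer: -9698/43 ≈ -225.53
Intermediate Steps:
(33 - 8)*(-9) + (20 + 49)/(-52 - 77) = 25*(-9) + 69/(-129) = -225 + 69*(-1/129) = -225 - 23/43 = -9698/43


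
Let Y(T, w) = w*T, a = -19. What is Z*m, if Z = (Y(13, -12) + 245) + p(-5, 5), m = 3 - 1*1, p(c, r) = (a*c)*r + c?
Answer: 1118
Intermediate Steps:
Y(T, w) = T*w
p(c, r) = c - 19*c*r (p(c, r) = (-19*c)*r + c = -19*c*r + c = c - 19*c*r)
m = 2 (m = 3 - 1 = 2)
Z = 559 (Z = (13*(-12) + 245) - 5*(1 - 19*5) = (-156 + 245) - 5*(1 - 95) = 89 - 5*(-94) = 89 + 470 = 559)
Z*m = 559*2 = 1118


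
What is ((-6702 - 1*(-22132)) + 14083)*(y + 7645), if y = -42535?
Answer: -1029708570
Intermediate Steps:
((-6702 - 1*(-22132)) + 14083)*(y + 7645) = ((-6702 - 1*(-22132)) + 14083)*(-42535 + 7645) = ((-6702 + 22132) + 14083)*(-34890) = (15430 + 14083)*(-34890) = 29513*(-34890) = -1029708570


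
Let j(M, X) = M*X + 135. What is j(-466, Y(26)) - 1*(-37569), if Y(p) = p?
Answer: 25588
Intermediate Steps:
j(M, X) = 135 + M*X
j(-466, Y(26)) - 1*(-37569) = (135 - 466*26) - 1*(-37569) = (135 - 12116) + 37569 = -11981 + 37569 = 25588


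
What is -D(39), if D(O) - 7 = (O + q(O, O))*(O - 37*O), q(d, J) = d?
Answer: 109505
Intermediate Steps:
D(O) = 7 - 72*O**2 (D(O) = 7 + (O + O)*(O - 37*O) = 7 + (2*O)*(-36*O) = 7 - 72*O**2)
-D(39) = -(7 - 72*39**2) = -(7 - 72*1521) = -(7 - 109512) = -1*(-109505) = 109505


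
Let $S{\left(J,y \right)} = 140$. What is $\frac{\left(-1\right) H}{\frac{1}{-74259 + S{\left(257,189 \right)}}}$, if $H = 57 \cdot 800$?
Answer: $3379826400$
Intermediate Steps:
$H = 45600$
$\frac{\left(-1\right) H}{\frac{1}{-74259 + S{\left(257,189 \right)}}} = \frac{\left(-1\right) 45600}{\frac{1}{-74259 + 140}} = - \frac{45600}{\frac{1}{-74119}} = - \frac{45600}{- \frac{1}{74119}} = \left(-45600\right) \left(-74119\right) = 3379826400$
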